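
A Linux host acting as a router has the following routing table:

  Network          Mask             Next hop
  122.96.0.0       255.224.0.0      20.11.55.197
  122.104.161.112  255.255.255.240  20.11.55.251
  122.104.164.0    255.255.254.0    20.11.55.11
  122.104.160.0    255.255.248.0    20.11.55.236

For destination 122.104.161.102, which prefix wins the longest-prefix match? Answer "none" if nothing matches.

Entries matching 122.104.161.102:
  122.96.0.0/11 (122.96.0.0 - 122.127.255.255)
  122.104.160.0/21 (122.104.160.0 - 122.104.167.255)
Most specific is 122.104.160.0/21.

122.104.160.0/21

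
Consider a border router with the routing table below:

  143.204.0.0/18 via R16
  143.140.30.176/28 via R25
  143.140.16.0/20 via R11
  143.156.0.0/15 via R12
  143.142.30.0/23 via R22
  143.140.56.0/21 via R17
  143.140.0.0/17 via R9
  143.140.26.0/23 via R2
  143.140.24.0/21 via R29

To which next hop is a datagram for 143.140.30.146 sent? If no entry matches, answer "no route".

R29

Routes whose prefix contains 143.140.30.146:
  143.140.0.0/17 (143.140.0.0 - 143.140.127.255) -> R9
  143.140.16.0/20 (143.140.16.0 - 143.140.31.255) -> R11
  143.140.24.0/21 (143.140.24.0 - 143.140.31.255) -> R29
More-specific entries that do NOT match:
  143.140.30.176/28 (143.140.30.176 - 143.140.30.191) does not contain 143.140.30.146
  143.142.30.0/23 (143.142.30.0 - 143.142.31.255) does not contain 143.140.30.146
  143.140.26.0/23 (143.140.26.0 - 143.140.27.255) does not contain 143.140.30.146
Longest matching prefix is /21 -> next hop R29.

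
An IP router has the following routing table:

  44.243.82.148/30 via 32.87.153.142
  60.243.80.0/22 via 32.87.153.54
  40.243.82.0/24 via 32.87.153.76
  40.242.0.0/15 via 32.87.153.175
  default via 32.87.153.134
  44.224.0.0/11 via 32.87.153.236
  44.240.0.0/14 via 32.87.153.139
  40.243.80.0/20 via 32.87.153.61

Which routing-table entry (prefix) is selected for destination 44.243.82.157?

44.240.0.0/14

Entries matching 44.243.82.157:
  0.0.0.0/0 (default, matches everything)
  44.224.0.0/11 (44.224.0.0 - 44.255.255.255)
  44.240.0.0/14 (44.240.0.0 - 44.243.255.255)
Most specific is 44.240.0.0/14.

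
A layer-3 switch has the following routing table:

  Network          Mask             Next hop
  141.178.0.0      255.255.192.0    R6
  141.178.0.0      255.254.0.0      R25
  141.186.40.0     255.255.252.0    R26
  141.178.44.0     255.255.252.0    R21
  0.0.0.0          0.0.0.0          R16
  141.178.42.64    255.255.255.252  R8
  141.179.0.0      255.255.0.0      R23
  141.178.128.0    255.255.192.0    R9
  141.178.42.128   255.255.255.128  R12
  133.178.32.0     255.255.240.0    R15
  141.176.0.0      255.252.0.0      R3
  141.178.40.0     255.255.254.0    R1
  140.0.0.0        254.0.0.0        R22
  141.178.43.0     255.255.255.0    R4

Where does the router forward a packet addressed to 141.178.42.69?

R6

Routes whose prefix contains 141.178.42.69:
  0.0.0.0/0 (default, matches everything) -> R16
  140.0.0.0/7 (140.0.0.0 - 141.255.255.255) -> R22
  141.176.0.0/14 (141.176.0.0 - 141.179.255.255) -> R3
  141.178.0.0/15 (141.178.0.0 - 141.179.255.255) -> R25
  141.178.0.0/18 (141.178.0.0 - 141.178.63.255) -> R6
More-specific entries that do NOT match:
  141.178.42.64/30 (141.178.42.64 - 141.178.42.67) does not contain 141.178.42.69
  141.178.42.128/25 (141.178.42.128 - 141.178.42.255) does not contain 141.178.42.69
  141.178.43.0/24 (141.178.43.0 - 141.178.43.255) does not contain 141.178.42.69
  141.178.40.0/23 (141.178.40.0 - 141.178.41.255) does not contain 141.178.42.69
  141.186.40.0/22 (141.186.40.0 - 141.186.43.255) does not contain 141.178.42.69
  141.178.44.0/22 (141.178.44.0 - 141.178.47.255) does not contain 141.178.42.69
  133.178.32.0/20 (133.178.32.0 - 133.178.47.255) does not contain 141.178.42.69
Longest matching prefix is /18 -> next hop R6.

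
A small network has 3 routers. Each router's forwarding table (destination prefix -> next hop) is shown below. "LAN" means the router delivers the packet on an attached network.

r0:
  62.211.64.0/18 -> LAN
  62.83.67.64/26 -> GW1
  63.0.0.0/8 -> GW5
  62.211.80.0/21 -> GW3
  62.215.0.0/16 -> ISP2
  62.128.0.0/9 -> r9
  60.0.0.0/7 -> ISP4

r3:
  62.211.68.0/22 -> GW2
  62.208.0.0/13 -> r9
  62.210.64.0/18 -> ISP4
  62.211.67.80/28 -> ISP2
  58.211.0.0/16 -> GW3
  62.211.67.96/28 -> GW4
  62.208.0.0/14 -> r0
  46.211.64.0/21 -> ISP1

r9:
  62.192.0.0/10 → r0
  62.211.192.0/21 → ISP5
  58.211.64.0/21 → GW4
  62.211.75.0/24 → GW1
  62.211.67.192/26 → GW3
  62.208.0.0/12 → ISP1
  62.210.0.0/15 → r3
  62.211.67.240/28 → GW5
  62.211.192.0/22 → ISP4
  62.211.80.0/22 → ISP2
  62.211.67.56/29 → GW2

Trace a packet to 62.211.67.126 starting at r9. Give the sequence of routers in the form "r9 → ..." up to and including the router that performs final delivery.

At r9: longest match for 62.211.67.126 is 62.210.0.0/15 -> r3
At r3: longest match for 62.211.67.126 is 62.208.0.0/14 -> r0
At r0: longest match for 62.211.67.126 is 62.211.64.0/18 -> LAN

r9 → r3 → r0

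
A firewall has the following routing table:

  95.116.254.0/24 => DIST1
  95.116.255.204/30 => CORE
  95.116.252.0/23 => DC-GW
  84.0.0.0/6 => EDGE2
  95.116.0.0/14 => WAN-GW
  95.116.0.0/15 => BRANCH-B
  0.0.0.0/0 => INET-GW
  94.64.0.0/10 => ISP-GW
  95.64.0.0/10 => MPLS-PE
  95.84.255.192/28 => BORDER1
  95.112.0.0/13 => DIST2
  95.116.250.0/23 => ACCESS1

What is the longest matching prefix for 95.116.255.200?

95.116.0.0/15

Entries matching 95.116.255.200:
  0.0.0.0/0 (default, matches everything)
  95.64.0.0/10 (95.64.0.0 - 95.127.255.255)
  95.112.0.0/13 (95.112.0.0 - 95.119.255.255)
  95.116.0.0/14 (95.116.0.0 - 95.119.255.255)
  95.116.0.0/15 (95.116.0.0 - 95.117.255.255)
Most specific is 95.116.0.0/15.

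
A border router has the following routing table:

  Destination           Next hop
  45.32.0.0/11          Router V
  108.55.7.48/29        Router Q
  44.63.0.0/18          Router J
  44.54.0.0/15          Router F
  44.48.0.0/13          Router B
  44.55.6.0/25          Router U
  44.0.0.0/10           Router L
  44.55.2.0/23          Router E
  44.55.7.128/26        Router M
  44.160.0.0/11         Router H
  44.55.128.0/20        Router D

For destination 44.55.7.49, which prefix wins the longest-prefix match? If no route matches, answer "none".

44.54.0.0/15

Entries matching 44.55.7.49:
  44.0.0.0/10 (44.0.0.0 - 44.63.255.255)
  44.48.0.0/13 (44.48.0.0 - 44.55.255.255)
  44.54.0.0/15 (44.54.0.0 - 44.55.255.255)
Most specific is 44.54.0.0/15.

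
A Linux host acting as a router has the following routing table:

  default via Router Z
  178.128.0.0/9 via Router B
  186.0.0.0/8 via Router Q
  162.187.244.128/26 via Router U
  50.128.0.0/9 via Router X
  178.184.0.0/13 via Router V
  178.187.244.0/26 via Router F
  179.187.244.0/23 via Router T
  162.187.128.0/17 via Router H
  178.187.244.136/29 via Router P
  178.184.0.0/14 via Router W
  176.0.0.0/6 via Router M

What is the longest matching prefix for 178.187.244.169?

Entries matching 178.187.244.169:
  0.0.0.0/0 (default, matches everything)
  176.0.0.0/6 (176.0.0.0 - 179.255.255.255)
  178.128.0.0/9 (178.128.0.0 - 178.255.255.255)
  178.184.0.0/13 (178.184.0.0 - 178.191.255.255)
  178.184.0.0/14 (178.184.0.0 - 178.187.255.255)
Most specific is 178.184.0.0/14.

178.184.0.0/14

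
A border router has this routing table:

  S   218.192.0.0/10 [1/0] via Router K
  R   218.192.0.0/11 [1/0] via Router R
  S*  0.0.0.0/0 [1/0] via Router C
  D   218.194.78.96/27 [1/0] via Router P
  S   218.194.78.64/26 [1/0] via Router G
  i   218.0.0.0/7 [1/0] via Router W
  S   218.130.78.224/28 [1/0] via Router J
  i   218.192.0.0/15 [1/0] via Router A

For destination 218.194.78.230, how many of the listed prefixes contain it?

Prefixes containing 218.194.78.230:
  0.0.0.0/0 (default, matches everything)
  218.0.0.0/7 (218.0.0.0 - 219.255.255.255)
  218.192.0.0/10 (218.192.0.0 - 218.255.255.255)
  218.192.0.0/11 (218.192.0.0 - 218.223.255.255)
Total matching entries: 4.

4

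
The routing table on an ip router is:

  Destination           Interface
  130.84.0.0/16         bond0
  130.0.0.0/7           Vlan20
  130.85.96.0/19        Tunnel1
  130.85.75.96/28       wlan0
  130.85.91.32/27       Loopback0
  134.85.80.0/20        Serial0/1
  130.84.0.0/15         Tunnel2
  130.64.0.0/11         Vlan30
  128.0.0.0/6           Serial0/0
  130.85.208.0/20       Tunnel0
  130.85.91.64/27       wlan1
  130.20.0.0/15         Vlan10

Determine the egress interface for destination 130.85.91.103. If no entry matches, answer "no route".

Routes whose prefix contains 130.85.91.103:
  128.0.0.0/6 (128.0.0.0 - 131.255.255.255) -> Serial0/0
  130.0.0.0/7 (130.0.0.0 - 131.255.255.255) -> Vlan20
  130.64.0.0/11 (130.64.0.0 - 130.95.255.255) -> Vlan30
  130.84.0.0/15 (130.84.0.0 - 130.85.255.255) -> Tunnel2
More-specific entries that do NOT match:
  130.85.75.96/28 (130.85.75.96 - 130.85.75.111) does not contain 130.85.91.103
  130.85.91.32/27 (130.85.91.32 - 130.85.91.63) does not contain 130.85.91.103
  130.85.91.64/27 (130.85.91.64 - 130.85.91.95) does not contain 130.85.91.103
  134.85.80.0/20 (134.85.80.0 - 134.85.95.255) does not contain 130.85.91.103
  130.85.208.0/20 (130.85.208.0 - 130.85.223.255) does not contain 130.85.91.103
  130.85.96.0/19 (130.85.96.0 - 130.85.127.255) does not contain 130.85.91.103
  130.84.0.0/16 (130.84.0.0 - 130.84.255.255) does not contain 130.85.91.103
Longest matching prefix is /15 -> interface Tunnel2.

Tunnel2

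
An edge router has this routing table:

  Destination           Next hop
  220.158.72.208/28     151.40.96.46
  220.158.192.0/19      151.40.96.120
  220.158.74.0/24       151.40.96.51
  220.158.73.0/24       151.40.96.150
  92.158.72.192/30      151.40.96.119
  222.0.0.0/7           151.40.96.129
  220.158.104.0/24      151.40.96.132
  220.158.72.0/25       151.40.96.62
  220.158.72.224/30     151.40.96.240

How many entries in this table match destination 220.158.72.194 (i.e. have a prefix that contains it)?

No listed prefix contains 220.158.72.194.
Total matching entries: 0.

0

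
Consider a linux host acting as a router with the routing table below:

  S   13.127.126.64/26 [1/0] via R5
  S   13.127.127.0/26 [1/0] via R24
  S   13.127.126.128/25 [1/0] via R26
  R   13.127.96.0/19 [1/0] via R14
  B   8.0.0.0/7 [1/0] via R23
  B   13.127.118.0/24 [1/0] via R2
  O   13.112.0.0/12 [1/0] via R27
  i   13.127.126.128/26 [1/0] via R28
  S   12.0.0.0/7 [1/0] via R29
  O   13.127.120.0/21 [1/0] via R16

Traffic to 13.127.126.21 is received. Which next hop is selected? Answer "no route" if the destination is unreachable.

Routes whose prefix contains 13.127.126.21:
  12.0.0.0/7 (12.0.0.0 - 13.255.255.255) -> R29
  13.112.0.0/12 (13.112.0.0 - 13.127.255.255) -> R27
  13.127.96.0/19 (13.127.96.0 - 13.127.127.255) -> R14
  13.127.120.0/21 (13.127.120.0 - 13.127.127.255) -> R16
More-specific entries that do NOT match:
  13.127.126.64/26 (13.127.126.64 - 13.127.126.127) does not contain 13.127.126.21
  13.127.127.0/26 (13.127.127.0 - 13.127.127.63) does not contain 13.127.126.21
  13.127.126.128/26 (13.127.126.128 - 13.127.126.191) does not contain 13.127.126.21
  13.127.126.128/25 (13.127.126.128 - 13.127.126.255) does not contain 13.127.126.21
  13.127.118.0/24 (13.127.118.0 - 13.127.118.255) does not contain 13.127.126.21
Longest matching prefix is /21 -> next hop R16.

R16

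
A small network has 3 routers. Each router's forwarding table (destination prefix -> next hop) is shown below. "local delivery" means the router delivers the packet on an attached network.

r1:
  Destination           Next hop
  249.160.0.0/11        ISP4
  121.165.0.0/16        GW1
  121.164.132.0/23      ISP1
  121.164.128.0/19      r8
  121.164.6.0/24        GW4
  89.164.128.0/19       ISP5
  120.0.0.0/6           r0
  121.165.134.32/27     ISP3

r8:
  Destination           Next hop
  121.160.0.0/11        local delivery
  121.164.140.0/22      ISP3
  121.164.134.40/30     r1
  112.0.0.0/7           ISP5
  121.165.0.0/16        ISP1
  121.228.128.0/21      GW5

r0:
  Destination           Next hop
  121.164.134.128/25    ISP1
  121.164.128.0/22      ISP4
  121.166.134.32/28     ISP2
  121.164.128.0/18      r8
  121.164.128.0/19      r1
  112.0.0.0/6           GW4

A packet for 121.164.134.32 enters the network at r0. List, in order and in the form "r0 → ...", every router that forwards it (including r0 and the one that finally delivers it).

r0 → r1 → r8

At r0: longest match for 121.164.134.32 is 121.164.128.0/19 -> r1
At r1: longest match for 121.164.134.32 is 121.164.128.0/19 -> r8
At r8: longest match for 121.164.134.32 is 121.160.0.0/11 -> local delivery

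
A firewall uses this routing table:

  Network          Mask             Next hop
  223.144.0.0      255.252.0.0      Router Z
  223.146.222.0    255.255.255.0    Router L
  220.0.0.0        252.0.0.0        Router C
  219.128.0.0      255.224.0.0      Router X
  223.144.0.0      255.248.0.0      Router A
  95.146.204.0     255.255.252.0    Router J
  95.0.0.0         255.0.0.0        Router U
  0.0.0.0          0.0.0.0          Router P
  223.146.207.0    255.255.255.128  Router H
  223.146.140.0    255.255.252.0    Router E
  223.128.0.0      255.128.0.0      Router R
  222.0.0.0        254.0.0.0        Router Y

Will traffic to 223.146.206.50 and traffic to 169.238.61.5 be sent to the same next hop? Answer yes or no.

223.146.206.50: longest match 223.144.0.0/14 -> Router Z
169.238.61.5: longest match 0.0.0.0/0 -> Router P

no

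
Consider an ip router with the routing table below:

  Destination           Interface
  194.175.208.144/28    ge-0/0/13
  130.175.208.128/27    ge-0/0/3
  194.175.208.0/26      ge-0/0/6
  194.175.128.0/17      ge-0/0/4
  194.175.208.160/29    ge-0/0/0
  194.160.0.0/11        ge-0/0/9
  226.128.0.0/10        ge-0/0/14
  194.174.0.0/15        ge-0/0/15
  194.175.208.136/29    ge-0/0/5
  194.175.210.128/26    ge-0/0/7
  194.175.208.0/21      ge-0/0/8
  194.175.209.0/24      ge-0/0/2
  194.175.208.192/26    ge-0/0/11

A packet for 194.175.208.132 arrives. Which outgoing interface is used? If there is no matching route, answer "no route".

Routes whose prefix contains 194.175.208.132:
  194.160.0.0/11 (194.160.0.0 - 194.191.255.255) -> ge-0/0/9
  194.174.0.0/15 (194.174.0.0 - 194.175.255.255) -> ge-0/0/15
  194.175.128.0/17 (194.175.128.0 - 194.175.255.255) -> ge-0/0/4
  194.175.208.0/21 (194.175.208.0 - 194.175.215.255) -> ge-0/0/8
More-specific entries that do NOT match:
  194.175.208.160/29 (194.175.208.160 - 194.175.208.167) does not contain 194.175.208.132
  194.175.208.136/29 (194.175.208.136 - 194.175.208.143) does not contain 194.175.208.132
  194.175.208.144/28 (194.175.208.144 - 194.175.208.159) does not contain 194.175.208.132
  130.175.208.128/27 (130.175.208.128 - 130.175.208.159) does not contain 194.175.208.132
  194.175.208.0/26 (194.175.208.0 - 194.175.208.63) does not contain 194.175.208.132
  194.175.210.128/26 (194.175.210.128 - 194.175.210.191) does not contain 194.175.208.132
  194.175.208.192/26 (194.175.208.192 - 194.175.208.255) does not contain 194.175.208.132
  194.175.209.0/24 (194.175.209.0 - 194.175.209.255) does not contain 194.175.208.132
Longest matching prefix is /21 -> interface ge-0/0/8.

ge-0/0/8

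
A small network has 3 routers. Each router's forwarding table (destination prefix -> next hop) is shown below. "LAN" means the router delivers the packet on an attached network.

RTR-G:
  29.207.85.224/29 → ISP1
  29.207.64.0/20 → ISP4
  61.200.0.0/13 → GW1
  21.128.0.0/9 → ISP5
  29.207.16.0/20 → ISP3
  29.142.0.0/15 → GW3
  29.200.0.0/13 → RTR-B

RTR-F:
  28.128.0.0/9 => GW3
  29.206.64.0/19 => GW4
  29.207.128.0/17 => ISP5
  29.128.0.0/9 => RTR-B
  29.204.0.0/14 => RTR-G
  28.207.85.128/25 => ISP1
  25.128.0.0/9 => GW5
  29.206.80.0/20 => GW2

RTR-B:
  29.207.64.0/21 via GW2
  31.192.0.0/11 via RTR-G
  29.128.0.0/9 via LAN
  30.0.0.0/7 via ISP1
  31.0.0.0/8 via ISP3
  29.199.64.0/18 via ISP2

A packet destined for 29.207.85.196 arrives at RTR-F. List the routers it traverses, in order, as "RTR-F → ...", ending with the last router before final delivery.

At RTR-F: longest match for 29.207.85.196 is 29.204.0.0/14 -> RTR-G
At RTR-G: longest match for 29.207.85.196 is 29.200.0.0/13 -> RTR-B
At RTR-B: longest match for 29.207.85.196 is 29.128.0.0/9 -> LAN

RTR-F → RTR-G → RTR-B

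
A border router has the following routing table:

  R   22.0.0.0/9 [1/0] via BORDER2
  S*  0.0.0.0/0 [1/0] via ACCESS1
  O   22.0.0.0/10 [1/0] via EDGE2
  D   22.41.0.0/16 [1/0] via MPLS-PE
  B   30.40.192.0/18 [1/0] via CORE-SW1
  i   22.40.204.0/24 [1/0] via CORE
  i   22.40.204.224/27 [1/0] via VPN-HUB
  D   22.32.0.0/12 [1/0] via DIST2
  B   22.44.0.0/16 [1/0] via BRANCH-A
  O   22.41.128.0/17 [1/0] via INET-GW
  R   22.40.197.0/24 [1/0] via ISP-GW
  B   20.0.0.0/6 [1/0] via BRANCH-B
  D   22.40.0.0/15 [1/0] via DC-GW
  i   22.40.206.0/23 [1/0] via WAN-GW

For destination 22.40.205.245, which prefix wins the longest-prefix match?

22.40.0.0/15

Entries matching 22.40.205.245:
  0.0.0.0/0 (default, matches everything)
  20.0.0.0/6 (20.0.0.0 - 23.255.255.255)
  22.0.0.0/9 (22.0.0.0 - 22.127.255.255)
  22.0.0.0/10 (22.0.0.0 - 22.63.255.255)
  22.32.0.0/12 (22.32.0.0 - 22.47.255.255)
  22.40.0.0/15 (22.40.0.0 - 22.41.255.255)
Most specific is 22.40.0.0/15.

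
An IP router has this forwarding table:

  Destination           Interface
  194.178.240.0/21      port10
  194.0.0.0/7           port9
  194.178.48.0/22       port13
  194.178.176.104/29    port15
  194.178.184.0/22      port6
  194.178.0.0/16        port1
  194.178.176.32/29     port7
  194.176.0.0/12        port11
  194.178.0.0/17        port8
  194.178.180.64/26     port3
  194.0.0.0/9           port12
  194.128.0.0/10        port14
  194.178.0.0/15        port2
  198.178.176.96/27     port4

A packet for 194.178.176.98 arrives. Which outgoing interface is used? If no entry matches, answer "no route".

port1

Routes whose prefix contains 194.178.176.98:
  194.0.0.0/7 (194.0.0.0 - 195.255.255.255) -> port9
  194.128.0.0/10 (194.128.0.0 - 194.191.255.255) -> port14
  194.176.0.0/12 (194.176.0.0 - 194.191.255.255) -> port11
  194.178.0.0/15 (194.178.0.0 - 194.179.255.255) -> port2
  194.178.0.0/16 (194.178.0.0 - 194.178.255.255) -> port1
More-specific entries that do NOT match:
  194.178.176.104/29 (194.178.176.104 - 194.178.176.111) does not contain 194.178.176.98
  194.178.176.32/29 (194.178.176.32 - 194.178.176.39) does not contain 194.178.176.98
  198.178.176.96/27 (198.178.176.96 - 198.178.176.127) does not contain 194.178.176.98
  194.178.180.64/26 (194.178.180.64 - 194.178.180.127) does not contain 194.178.176.98
  194.178.48.0/22 (194.178.48.0 - 194.178.51.255) does not contain 194.178.176.98
  194.178.184.0/22 (194.178.184.0 - 194.178.187.255) does not contain 194.178.176.98
  194.178.240.0/21 (194.178.240.0 - 194.178.247.255) does not contain 194.178.176.98
  194.178.0.0/17 (194.178.0.0 - 194.178.127.255) does not contain 194.178.176.98
Longest matching prefix is /16 -> interface port1.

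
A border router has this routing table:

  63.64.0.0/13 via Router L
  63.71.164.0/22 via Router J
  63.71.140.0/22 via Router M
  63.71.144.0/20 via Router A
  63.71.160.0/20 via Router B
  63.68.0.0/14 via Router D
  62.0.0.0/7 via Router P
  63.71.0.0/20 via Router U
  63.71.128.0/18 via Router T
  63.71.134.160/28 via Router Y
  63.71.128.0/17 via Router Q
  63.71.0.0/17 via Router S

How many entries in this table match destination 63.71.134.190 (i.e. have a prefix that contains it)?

Prefixes containing 63.71.134.190:
  62.0.0.0/7 (62.0.0.0 - 63.255.255.255)
  63.64.0.0/13 (63.64.0.0 - 63.71.255.255)
  63.68.0.0/14 (63.68.0.0 - 63.71.255.255)
  63.71.128.0/17 (63.71.128.0 - 63.71.255.255)
  63.71.128.0/18 (63.71.128.0 - 63.71.191.255)
Total matching entries: 5.

5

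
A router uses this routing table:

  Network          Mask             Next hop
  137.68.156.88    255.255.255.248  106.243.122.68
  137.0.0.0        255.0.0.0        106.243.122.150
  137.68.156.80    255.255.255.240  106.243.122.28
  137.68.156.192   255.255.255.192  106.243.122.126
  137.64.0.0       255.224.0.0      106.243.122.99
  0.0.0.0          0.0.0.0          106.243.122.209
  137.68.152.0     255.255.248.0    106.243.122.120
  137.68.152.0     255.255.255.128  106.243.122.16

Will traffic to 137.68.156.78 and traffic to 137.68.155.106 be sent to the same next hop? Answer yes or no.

137.68.156.78: longest match 137.68.152.0/21 -> 106.243.122.120
137.68.155.106: longest match 137.68.152.0/21 -> 106.243.122.120

yes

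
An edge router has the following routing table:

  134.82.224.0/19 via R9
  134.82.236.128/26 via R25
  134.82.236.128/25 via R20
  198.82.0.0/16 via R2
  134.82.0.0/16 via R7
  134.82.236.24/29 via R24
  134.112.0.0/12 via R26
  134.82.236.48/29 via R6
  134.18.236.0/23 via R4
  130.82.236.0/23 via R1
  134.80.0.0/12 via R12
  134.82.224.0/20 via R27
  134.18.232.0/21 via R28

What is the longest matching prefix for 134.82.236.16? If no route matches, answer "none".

Entries matching 134.82.236.16:
  134.80.0.0/12 (134.80.0.0 - 134.95.255.255)
  134.82.0.0/16 (134.82.0.0 - 134.82.255.255)
  134.82.224.0/19 (134.82.224.0 - 134.82.255.255)
  134.82.224.0/20 (134.82.224.0 - 134.82.239.255)
Most specific is 134.82.224.0/20.

134.82.224.0/20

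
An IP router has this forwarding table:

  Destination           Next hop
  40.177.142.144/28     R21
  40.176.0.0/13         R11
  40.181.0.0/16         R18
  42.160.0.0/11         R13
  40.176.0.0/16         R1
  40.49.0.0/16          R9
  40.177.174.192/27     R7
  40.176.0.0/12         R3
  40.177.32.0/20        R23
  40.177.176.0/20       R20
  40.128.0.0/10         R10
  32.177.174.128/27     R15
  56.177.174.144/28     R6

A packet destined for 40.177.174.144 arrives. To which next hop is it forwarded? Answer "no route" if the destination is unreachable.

R11

Routes whose prefix contains 40.177.174.144:
  40.128.0.0/10 (40.128.0.0 - 40.191.255.255) -> R10
  40.176.0.0/12 (40.176.0.0 - 40.191.255.255) -> R3
  40.176.0.0/13 (40.176.0.0 - 40.183.255.255) -> R11
More-specific entries that do NOT match:
  40.177.142.144/28 (40.177.142.144 - 40.177.142.159) does not contain 40.177.174.144
  56.177.174.144/28 (56.177.174.144 - 56.177.174.159) does not contain 40.177.174.144
  40.177.174.192/27 (40.177.174.192 - 40.177.174.223) does not contain 40.177.174.144
  32.177.174.128/27 (32.177.174.128 - 32.177.174.159) does not contain 40.177.174.144
  40.177.32.0/20 (40.177.32.0 - 40.177.47.255) does not contain 40.177.174.144
  40.177.176.0/20 (40.177.176.0 - 40.177.191.255) does not contain 40.177.174.144
  40.181.0.0/16 (40.181.0.0 - 40.181.255.255) does not contain 40.177.174.144
  40.176.0.0/16 (40.176.0.0 - 40.176.255.255) does not contain 40.177.174.144
  40.49.0.0/16 (40.49.0.0 - 40.49.255.255) does not contain 40.177.174.144
Longest matching prefix is /13 -> next hop R11.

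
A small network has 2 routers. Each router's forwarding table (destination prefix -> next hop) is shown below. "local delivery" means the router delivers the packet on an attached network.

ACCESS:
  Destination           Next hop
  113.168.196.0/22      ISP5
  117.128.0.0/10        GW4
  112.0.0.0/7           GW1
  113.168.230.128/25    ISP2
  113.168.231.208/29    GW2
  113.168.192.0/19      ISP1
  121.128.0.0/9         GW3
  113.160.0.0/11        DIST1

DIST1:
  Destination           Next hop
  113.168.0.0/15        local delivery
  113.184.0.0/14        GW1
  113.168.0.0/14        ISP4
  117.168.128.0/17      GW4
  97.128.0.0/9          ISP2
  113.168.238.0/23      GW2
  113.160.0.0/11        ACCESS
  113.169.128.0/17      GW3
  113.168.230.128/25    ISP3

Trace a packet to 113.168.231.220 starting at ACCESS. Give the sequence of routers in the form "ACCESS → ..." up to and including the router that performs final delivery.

At ACCESS: longest match for 113.168.231.220 is 113.160.0.0/11 -> DIST1
At DIST1: longest match for 113.168.231.220 is 113.168.0.0/15 -> local delivery

ACCESS → DIST1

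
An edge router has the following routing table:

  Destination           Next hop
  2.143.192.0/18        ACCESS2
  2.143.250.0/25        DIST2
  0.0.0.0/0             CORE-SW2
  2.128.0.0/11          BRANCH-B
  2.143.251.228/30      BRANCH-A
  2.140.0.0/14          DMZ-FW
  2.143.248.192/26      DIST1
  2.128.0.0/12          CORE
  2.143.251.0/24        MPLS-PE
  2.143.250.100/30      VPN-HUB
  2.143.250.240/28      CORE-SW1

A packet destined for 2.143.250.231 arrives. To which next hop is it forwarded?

Routes whose prefix contains 2.143.250.231:
  0.0.0.0/0 (default, matches everything) -> CORE-SW2
  2.128.0.0/11 (2.128.0.0 - 2.159.255.255) -> BRANCH-B
  2.128.0.0/12 (2.128.0.0 - 2.143.255.255) -> CORE
  2.140.0.0/14 (2.140.0.0 - 2.143.255.255) -> DMZ-FW
  2.143.192.0/18 (2.143.192.0 - 2.143.255.255) -> ACCESS2
More-specific entries that do NOT match:
  2.143.251.228/30 (2.143.251.228 - 2.143.251.231) does not contain 2.143.250.231
  2.143.250.100/30 (2.143.250.100 - 2.143.250.103) does not contain 2.143.250.231
  2.143.250.240/28 (2.143.250.240 - 2.143.250.255) does not contain 2.143.250.231
  2.143.248.192/26 (2.143.248.192 - 2.143.248.255) does not contain 2.143.250.231
  2.143.250.0/25 (2.143.250.0 - 2.143.250.127) does not contain 2.143.250.231
  2.143.251.0/24 (2.143.251.0 - 2.143.251.255) does not contain 2.143.250.231
Longest matching prefix is /18 -> next hop ACCESS2.

ACCESS2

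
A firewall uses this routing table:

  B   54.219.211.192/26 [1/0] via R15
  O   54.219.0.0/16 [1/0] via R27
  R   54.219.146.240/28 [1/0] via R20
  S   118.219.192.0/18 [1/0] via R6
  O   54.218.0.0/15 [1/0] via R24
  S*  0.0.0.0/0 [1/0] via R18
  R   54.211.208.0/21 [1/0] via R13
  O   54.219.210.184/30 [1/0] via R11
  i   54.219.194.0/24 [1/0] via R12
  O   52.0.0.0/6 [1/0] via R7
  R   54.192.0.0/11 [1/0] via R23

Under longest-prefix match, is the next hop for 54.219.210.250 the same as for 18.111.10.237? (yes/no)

no

54.219.210.250: longest match 54.219.0.0/16 -> R27
18.111.10.237: longest match 0.0.0.0/0 -> R18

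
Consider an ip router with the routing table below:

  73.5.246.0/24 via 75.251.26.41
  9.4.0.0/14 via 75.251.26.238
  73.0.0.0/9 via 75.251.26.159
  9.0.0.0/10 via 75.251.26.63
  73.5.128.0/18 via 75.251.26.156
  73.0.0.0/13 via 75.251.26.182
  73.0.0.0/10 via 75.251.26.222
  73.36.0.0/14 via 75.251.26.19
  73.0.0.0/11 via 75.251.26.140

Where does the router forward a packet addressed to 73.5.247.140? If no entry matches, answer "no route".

75.251.26.182

Routes whose prefix contains 73.5.247.140:
  73.0.0.0/9 (73.0.0.0 - 73.127.255.255) -> 75.251.26.159
  73.0.0.0/10 (73.0.0.0 - 73.63.255.255) -> 75.251.26.222
  73.0.0.0/11 (73.0.0.0 - 73.31.255.255) -> 75.251.26.140
  73.0.0.0/13 (73.0.0.0 - 73.7.255.255) -> 75.251.26.182
More-specific entries that do NOT match:
  73.5.246.0/24 (73.5.246.0 - 73.5.246.255) does not contain 73.5.247.140
  73.5.128.0/18 (73.5.128.0 - 73.5.191.255) does not contain 73.5.247.140
  9.4.0.0/14 (9.4.0.0 - 9.7.255.255) does not contain 73.5.247.140
  73.36.0.0/14 (73.36.0.0 - 73.39.255.255) does not contain 73.5.247.140
Longest matching prefix is /13 -> next hop 75.251.26.182.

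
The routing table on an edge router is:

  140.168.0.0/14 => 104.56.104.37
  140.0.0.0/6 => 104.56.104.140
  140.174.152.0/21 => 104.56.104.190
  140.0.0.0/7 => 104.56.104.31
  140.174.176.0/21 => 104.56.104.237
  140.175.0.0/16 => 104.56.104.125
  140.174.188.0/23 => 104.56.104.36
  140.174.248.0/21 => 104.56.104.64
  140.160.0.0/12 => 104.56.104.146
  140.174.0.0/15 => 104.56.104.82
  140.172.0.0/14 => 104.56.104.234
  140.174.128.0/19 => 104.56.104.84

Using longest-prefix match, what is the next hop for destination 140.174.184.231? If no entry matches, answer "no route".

104.56.104.82

Routes whose prefix contains 140.174.184.231:
  140.0.0.0/6 (140.0.0.0 - 143.255.255.255) -> 104.56.104.140
  140.0.0.0/7 (140.0.0.0 - 141.255.255.255) -> 104.56.104.31
  140.160.0.0/12 (140.160.0.0 - 140.175.255.255) -> 104.56.104.146
  140.172.0.0/14 (140.172.0.0 - 140.175.255.255) -> 104.56.104.234
  140.174.0.0/15 (140.174.0.0 - 140.175.255.255) -> 104.56.104.82
More-specific entries that do NOT match:
  140.174.188.0/23 (140.174.188.0 - 140.174.189.255) does not contain 140.174.184.231
  140.174.152.0/21 (140.174.152.0 - 140.174.159.255) does not contain 140.174.184.231
  140.174.176.0/21 (140.174.176.0 - 140.174.183.255) does not contain 140.174.184.231
  140.174.248.0/21 (140.174.248.0 - 140.174.255.255) does not contain 140.174.184.231
  140.174.128.0/19 (140.174.128.0 - 140.174.159.255) does not contain 140.174.184.231
  140.175.0.0/16 (140.175.0.0 - 140.175.255.255) does not contain 140.174.184.231
Longest matching prefix is /15 -> next hop 104.56.104.82.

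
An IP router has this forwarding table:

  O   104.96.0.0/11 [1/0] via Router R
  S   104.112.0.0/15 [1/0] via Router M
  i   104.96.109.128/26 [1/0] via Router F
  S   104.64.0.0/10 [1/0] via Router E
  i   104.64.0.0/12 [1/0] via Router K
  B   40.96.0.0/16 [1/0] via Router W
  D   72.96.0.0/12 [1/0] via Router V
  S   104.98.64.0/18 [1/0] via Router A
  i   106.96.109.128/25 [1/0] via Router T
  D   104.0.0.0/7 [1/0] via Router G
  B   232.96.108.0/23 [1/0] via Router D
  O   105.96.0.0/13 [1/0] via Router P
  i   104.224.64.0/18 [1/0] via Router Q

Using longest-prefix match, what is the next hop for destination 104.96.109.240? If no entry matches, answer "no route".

Routes whose prefix contains 104.96.109.240:
  104.0.0.0/7 (104.0.0.0 - 105.255.255.255) -> Router G
  104.64.0.0/10 (104.64.0.0 - 104.127.255.255) -> Router E
  104.96.0.0/11 (104.96.0.0 - 104.127.255.255) -> Router R
More-specific entries that do NOT match:
  104.96.109.128/26 (104.96.109.128 - 104.96.109.191) does not contain 104.96.109.240
  106.96.109.128/25 (106.96.109.128 - 106.96.109.255) does not contain 104.96.109.240
  232.96.108.0/23 (232.96.108.0 - 232.96.109.255) does not contain 104.96.109.240
  104.98.64.0/18 (104.98.64.0 - 104.98.127.255) does not contain 104.96.109.240
  104.224.64.0/18 (104.224.64.0 - 104.224.127.255) does not contain 104.96.109.240
  40.96.0.0/16 (40.96.0.0 - 40.96.255.255) does not contain 104.96.109.240
  104.112.0.0/15 (104.112.0.0 - 104.113.255.255) does not contain 104.96.109.240
  105.96.0.0/13 (105.96.0.0 - 105.103.255.255) does not contain 104.96.109.240
  104.64.0.0/12 (104.64.0.0 - 104.79.255.255) does not contain 104.96.109.240
  72.96.0.0/12 (72.96.0.0 - 72.111.255.255) does not contain 104.96.109.240
Longest matching prefix is /11 -> next hop Router R.

Router R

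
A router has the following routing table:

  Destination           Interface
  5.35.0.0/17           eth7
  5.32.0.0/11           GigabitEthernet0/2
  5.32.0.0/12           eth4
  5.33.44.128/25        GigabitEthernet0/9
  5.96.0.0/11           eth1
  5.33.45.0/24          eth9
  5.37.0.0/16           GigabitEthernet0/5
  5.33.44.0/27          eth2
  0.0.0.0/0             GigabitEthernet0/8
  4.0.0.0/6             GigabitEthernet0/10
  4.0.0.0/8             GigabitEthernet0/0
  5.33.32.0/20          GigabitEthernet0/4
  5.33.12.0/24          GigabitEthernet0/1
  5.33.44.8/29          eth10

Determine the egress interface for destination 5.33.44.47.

Routes whose prefix contains 5.33.44.47:
  0.0.0.0/0 (default, matches everything) -> GigabitEthernet0/8
  4.0.0.0/6 (4.0.0.0 - 7.255.255.255) -> GigabitEthernet0/10
  5.32.0.0/11 (5.32.0.0 - 5.63.255.255) -> GigabitEthernet0/2
  5.32.0.0/12 (5.32.0.0 - 5.47.255.255) -> eth4
  5.33.32.0/20 (5.33.32.0 - 5.33.47.255) -> GigabitEthernet0/4
More-specific entries that do NOT match:
  5.33.44.8/29 (5.33.44.8 - 5.33.44.15) does not contain 5.33.44.47
  5.33.44.0/27 (5.33.44.0 - 5.33.44.31) does not contain 5.33.44.47
  5.33.44.128/25 (5.33.44.128 - 5.33.44.255) does not contain 5.33.44.47
  5.33.45.0/24 (5.33.45.0 - 5.33.45.255) does not contain 5.33.44.47
  5.33.12.0/24 (5.33.12.0 - 5.33.12.255) does not contain 5.33.44.47
Longest matching prefix is /20 -> interface GigabitEthernet0/4.

GigabitEthernet0/4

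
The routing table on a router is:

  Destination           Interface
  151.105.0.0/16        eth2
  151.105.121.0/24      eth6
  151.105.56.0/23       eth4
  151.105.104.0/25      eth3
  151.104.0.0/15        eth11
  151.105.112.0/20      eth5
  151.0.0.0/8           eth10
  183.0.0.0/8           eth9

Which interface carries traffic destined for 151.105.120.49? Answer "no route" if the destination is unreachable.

Routes whose prefix contains 151.105.120.49:
  151.0.0.0/8 (151.0.0.0 - 151.255.255.255) -> eth10
  151.104.0.0/15 (151.104.0.0 - 151.105.255.255) -> eth11
  151.105.0.0/16 (151.105.0.0 - 151.105.255.255) -> eth2
  151.105.112.0/20 (151.105.112.0 - 151.105.127.255) -> eth5
More-specific entries that do NOT match:
  151.105.104.0/25 (151.105.104.0 - 151.105.104.127) does not contain 151.105.120.49
  151.105.121.0/24 (151.105.121.0 - 151.105.121.255) does not contain 151.105.120.49
  151.105.56.0/23 (151.105.56.0 - 151.105.57.255) does not contain 151.105.120.49
Longest matching prefix is /20 -> interface eth5.

eth5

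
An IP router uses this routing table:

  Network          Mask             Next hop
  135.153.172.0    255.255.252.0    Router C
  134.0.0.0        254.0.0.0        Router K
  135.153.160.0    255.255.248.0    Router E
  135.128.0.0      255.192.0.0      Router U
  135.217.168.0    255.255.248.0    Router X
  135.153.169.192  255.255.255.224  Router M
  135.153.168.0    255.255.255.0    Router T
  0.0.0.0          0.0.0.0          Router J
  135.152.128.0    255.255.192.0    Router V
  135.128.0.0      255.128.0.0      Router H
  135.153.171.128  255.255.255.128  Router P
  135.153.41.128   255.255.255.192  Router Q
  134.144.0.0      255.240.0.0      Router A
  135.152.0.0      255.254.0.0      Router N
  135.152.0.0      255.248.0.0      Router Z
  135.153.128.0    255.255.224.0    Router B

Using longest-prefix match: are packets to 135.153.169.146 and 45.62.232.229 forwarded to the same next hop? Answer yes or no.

no

135.153.169.146: longest match 135.152.0.0/15 -> Router N
45.62.232.229: longest match 0.0.0.0/0 -> Router J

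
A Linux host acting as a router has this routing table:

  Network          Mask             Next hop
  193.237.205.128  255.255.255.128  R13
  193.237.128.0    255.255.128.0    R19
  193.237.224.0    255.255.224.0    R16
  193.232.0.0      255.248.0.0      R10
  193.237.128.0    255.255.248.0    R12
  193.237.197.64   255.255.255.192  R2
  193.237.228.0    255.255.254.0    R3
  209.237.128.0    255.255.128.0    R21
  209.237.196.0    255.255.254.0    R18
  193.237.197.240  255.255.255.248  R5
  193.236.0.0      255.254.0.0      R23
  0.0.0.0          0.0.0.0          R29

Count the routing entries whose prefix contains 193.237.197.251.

4

Prefixes containing 193.237.197.251:
  0.0.0.0/0 (default, matches everything)
  193.232.0.0/13 (193.232.0.0 - 193.239.255.255)
  193.236.0.0/15 (193.236.0.0 - 193.237.255.255)
  193.237.128.0/17 (193.237.128.0 - 193.237.255.255)
Total matching entries: 4.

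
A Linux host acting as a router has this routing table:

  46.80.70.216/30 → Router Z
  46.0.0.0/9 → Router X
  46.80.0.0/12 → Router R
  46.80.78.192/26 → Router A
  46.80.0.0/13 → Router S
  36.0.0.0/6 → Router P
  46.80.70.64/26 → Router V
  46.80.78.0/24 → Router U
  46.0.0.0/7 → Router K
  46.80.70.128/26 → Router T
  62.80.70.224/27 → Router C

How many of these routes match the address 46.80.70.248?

Prefixes containing 46.80.70.248:
  46.0.0.0/7 (46.0.0.0 - 47.255.255.255)
  46.0.0.0/9 (46.0.0.0 - 46.127.255.255)
  46.80.0.0/12 (46.80.0.0 - 46.95.255.255)
  46.80.0.0/13 (46.80.0.0 - 46.87.255.255)
Total matching entries: 4.

4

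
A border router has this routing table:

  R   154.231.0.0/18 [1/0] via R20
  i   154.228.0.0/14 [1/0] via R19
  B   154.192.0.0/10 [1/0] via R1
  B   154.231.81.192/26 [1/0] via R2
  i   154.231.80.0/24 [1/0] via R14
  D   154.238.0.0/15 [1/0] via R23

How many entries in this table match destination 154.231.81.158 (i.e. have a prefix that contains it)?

2

Prefixes containing 154.231.81.158:
  154.192.0.0/10 (154.192.0.0 - 154.255.255.255)
  154.228.0.0/14 (154.228.0.0 - 154.231.255.255)
Total matching entries: 2.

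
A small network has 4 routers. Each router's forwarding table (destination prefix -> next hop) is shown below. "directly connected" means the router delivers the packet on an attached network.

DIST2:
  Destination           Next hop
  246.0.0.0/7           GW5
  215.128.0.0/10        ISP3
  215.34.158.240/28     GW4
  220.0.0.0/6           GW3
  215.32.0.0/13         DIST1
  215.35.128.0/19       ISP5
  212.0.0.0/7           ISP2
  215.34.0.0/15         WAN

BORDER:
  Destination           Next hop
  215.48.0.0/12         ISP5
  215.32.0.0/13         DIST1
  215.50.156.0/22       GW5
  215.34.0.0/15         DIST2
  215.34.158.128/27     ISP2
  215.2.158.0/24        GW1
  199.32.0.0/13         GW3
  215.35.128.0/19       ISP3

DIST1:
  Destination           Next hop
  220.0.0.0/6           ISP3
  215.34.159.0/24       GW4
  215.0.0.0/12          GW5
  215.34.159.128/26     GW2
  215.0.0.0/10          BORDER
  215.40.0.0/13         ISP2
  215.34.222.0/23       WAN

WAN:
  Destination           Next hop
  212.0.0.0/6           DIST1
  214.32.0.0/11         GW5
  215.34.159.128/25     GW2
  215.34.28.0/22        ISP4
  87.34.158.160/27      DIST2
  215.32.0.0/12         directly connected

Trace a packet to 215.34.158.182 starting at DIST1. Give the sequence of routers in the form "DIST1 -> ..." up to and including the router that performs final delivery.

DIST1 -> BORDER -> DIST2 -> WAN

At DIST1: longest match for 215.34.158.182 is 215.0.0.0/10 -> BORDER
At BORDER: longest match for 215.34.158.182 is 215.34.0.0/15 -> DIST2
At DIST2: longest match for 215.34.158.182 is 215.34.0.0/15 -> WAN
At WAN: longest match for 215.34.158.182 is 215.32.0.0/12 -> directly connected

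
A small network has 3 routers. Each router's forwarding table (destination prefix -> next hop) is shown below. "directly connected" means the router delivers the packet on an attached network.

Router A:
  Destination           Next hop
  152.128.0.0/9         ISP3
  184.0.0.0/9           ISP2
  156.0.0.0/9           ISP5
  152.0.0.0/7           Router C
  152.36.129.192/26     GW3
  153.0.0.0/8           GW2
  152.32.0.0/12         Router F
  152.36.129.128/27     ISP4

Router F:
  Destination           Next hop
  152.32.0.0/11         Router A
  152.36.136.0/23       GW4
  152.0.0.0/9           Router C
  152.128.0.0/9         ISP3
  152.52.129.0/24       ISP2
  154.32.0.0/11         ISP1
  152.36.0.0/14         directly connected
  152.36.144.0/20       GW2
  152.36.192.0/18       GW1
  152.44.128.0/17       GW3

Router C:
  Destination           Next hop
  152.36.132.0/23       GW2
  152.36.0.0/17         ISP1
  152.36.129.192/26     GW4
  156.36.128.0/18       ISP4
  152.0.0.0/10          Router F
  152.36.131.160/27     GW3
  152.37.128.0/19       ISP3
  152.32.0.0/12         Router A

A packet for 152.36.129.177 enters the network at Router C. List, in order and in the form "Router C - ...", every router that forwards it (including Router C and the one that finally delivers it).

At Router C: longest match for 152.36.129.177 is 152.32.0.0/12 -> Router A
At Router A: longest match for 152.36.129.177 is 152.32.0.0/12 -> Router F
At Router F: longest match for 152.36.129.177 is 152.36.0.0/14 -> directly connected

Router C - Router A - Router F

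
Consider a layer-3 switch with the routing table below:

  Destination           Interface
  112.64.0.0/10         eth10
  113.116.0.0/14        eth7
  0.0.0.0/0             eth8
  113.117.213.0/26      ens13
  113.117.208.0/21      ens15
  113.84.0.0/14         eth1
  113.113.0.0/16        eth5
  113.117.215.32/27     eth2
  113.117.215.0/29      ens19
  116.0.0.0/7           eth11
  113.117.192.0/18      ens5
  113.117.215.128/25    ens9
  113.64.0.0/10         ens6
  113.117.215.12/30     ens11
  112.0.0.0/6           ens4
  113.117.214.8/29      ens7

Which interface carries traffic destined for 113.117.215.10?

Routes whose prefix contains 113.117.215.10:
  0.0.0.0/0 (default, matches everything) -> eth8
  112.0.0.0/6 (112.0.0.0 - 115.255.255.255) -> ens4
  113.64.0.0/10 (113.64.0.0 - 113.127.255.255) -> ens6
  113.116.0.0/14 (113.116.0.0 - 113.119.255.255) -> eth7
  113.117.192.0/18 (113.117.192.0 - 113.117.255.255) -> ens5
  113.117.208.0/21 (113.117.208.0 - 113.117.215.255) -> ens15
More-specific entries that do NOT match:
  113.117.215.12/30 (113.117.215.12 - 113.117.215.15) does not contain 113.117.215.10
  113.117.215.0/29 (113.117.215.0 - 113.117.215.7) does not contain 113.117.215.10
  113.117.214.8/29 (113.117.214.8 - 113.117.214.15) does not contain 113.117.215.10
  113.117.215.32/27 (113.117.215.32 - 113.117.215.63) does not contain 113.117.215.10
  113.117.213.0/26 (113.117.213.0 - 113.117.213.63) does not contain 113.117.215.10
  113.117.215.128/25 (113.117.215.128 - 113.117.215.255) does not contain 113.117.215.10
Longest matching prefix is /21 -> interface ens15.

ens15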